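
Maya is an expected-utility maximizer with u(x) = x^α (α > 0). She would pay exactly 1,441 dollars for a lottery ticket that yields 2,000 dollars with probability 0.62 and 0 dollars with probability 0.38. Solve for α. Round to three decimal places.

EU(lottery) = 0.62·2000^α + 0.38·0 = 0.62·2000^α.
Indifference: 1441^α = 0.62·2000^α, so (1441/2000)^α = 0.62.
Take logs: α = ln 0.62 / ln(1441/2000) ≈ 1.45827.

α ≈ 1.458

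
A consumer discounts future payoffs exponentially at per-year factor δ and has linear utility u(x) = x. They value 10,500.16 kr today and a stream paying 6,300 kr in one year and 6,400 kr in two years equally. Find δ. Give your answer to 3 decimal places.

δ ≈ 0.880

The stream is worth 6300δ + 6400δ² today, so 6300δ + 6400δ² = 10500.16.
So 6400δ² + 6300δ − 10500.16 = 0.
δ = (−6300 + √(6300² + 4·6400·10500.16)) / (2·6400) = (−6300 + √308494096.00) / 12800 ≈ 0.880.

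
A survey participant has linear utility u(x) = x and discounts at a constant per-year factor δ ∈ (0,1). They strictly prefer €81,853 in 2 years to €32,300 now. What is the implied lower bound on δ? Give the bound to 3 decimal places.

The preference means 32300 < δ^2·81853.
Dividing by 81853: δ^2 > 0.39461. Both sides are positive, so the square root keeps the direction.
δ > (32300/81853)^(1/2) ≈ 0.628.

δ > 0.628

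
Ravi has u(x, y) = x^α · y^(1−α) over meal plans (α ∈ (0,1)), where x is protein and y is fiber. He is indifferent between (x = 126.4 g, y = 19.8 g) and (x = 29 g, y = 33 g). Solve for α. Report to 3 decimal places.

Indifference: 126.4^α · 19.8^(1−α) = 29^α · 33^(1−α).
Taking logs: α·ln 126.4 + (1−α)·ln 19.8 = α·ln 29 + (1−α)·ln 33, i.e. α·1.472156 = (1−α)·0.510826.
So α/(1−α) = (0.510826)/(1.472156) = 0.346992, and α = 0.346992/1.346992 ≈ 0.258.

α ≈ 0.258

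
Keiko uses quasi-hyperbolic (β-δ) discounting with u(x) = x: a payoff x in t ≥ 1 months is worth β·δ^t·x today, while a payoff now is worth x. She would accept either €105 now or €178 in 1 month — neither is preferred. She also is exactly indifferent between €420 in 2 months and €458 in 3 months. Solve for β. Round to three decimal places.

β ≈ 0.643

Both payoffs in the second observation are in the future, so β drops out: δ^2·420 = δ^3·458 ⇒ δ = 420/458 = 0.91703.
The first indifference: 105 = β·δ·178, so β = 105/(δ·178) = 105/(0.91703·178) ≈ 0.643.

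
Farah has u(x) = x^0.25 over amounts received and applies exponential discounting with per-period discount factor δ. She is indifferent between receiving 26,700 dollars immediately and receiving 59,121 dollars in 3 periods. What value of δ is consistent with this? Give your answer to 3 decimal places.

Equating discounted utilities: u(26700) = δ^3·u(59121) ⇒ δ^3 = u(26700)/u(59121).
Since u(x) = x^0.25, δ^3 = (26700/59121)^0.25 = 0.45162^0.25 = 0.81977.
Hence δ = (0.81977)^(1/3) = 0.93590.

δ ≈ 0.936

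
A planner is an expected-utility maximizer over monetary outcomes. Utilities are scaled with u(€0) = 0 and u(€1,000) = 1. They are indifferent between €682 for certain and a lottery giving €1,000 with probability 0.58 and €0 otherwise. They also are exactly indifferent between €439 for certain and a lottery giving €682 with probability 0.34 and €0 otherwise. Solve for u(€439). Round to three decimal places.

0.197

From the first indifference, u(€682) = 0.58·u(€1,000) + 0.42·u(€0) = 0.58·1 + 0.42·0 = 0.58.
Then u(€439) = 0.34·u(€682) + 0.66·u(€0) = 0.34·0.58 + 0.66·0.00 = 0.1972.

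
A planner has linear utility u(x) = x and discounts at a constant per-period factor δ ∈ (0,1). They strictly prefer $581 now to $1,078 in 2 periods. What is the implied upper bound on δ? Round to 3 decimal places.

Comparing present values: 581 > δ^2·1078.
Dividing by 1078: δ^2 < 0.53896. Both sides are positive, so the square root keeps the direction.
δ < 0.53896^(1/2) = 0.734.

δ < 0.734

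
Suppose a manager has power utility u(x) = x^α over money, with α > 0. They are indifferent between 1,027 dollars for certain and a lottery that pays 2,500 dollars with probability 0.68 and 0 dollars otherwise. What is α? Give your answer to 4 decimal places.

The lottery's expected utility is 0.68·u(2500) + 0.32·u(0) = 0.68·2500^α (since u(0) = 0 for α > 0).
Indifference: 1027^α = 0.68·2500^α, so (1027/2500)^α = 0.68.
α = ln(0.68) / ln(1027/2500) = -0.3856625/-0.8896488 ≈ 0.4335.

α ≈ 0.4335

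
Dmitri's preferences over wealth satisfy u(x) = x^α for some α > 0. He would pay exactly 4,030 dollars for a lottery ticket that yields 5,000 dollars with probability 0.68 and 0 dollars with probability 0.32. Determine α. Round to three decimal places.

Since u(0) = 0, the lottery's EU is 0.68·5000^α.
Setting u(4030) equal to that: 4030^α = 0.68·5000^α ⇒ (4030/5000)^α = 0.68.
Take logs: α = ln 0.68 / ln(4030/5000) ≈ 1.78819.

α ≈ 1.788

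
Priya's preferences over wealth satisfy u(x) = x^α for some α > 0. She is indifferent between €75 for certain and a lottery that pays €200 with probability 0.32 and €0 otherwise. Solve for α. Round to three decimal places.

EU(lottery) = 0.32·200^α + 0.68·0 = 0.32·200^α.
Setting u(75) equal to that: 75^α = 0.32·200^α ⇒ (75/200)^α = 0.32.
Taking logs: α·ln(75/200) = ln(0.32), so α = -1.139434 / -0.980829 ≈ 1.162.

α ≈ 1.162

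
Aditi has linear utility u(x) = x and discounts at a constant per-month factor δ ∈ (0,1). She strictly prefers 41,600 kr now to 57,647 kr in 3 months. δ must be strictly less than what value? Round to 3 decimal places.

Comparing present values: 41600 > δ^3·57647.
Hence δ^3 < 41600/57647 = 0.72163, and x ↦ x^(1/3) is increasing on (0,∞).
δ < (41600/57647)^(1/3) ≈ 0.897.

δ < 0.897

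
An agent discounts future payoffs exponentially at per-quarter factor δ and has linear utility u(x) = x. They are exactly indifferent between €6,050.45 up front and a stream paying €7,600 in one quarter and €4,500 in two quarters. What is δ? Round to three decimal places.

δ ≈ 0.590

Equating present values: 6050.45 = 7600δ + 4500δ².
So 4500δ² + 7600δ − 6050.45 = 0.
δ = (−7600 + √(7600² + 4·4500·6050.45)) / (2·4500) = (−7600 + √166668100.00) / 9000 ≈ 0.590.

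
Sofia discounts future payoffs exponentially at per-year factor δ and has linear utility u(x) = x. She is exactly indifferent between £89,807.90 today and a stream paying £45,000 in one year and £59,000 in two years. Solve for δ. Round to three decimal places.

δ ≈ 0.910

Equating present values: 89807.90 = 45000δ + 59000δ².
So 59000δ² + 45000δ − 89807.90 = 0.
δ = (−45000 + √(45000² + 4·59000·89807.90)) / (2·59000) = (−45000 + √23219664400.00) / 118000 ≈ 0.910.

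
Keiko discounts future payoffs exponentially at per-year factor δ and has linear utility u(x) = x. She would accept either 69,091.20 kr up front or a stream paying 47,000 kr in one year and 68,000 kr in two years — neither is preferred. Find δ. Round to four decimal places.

δ ≈ 0.7200

The stream is worth 47000δ + 68000δ² today, so 47000δ + 68000δ² = 69091.20.
That is, 68000δ² + 47000δ − 69091.20 = 0, a quadratic in δ.
By the quadratic formula (taking the positive root), δ = (−47000 + √21001806400.00) / 136000 ≈ 0.7200.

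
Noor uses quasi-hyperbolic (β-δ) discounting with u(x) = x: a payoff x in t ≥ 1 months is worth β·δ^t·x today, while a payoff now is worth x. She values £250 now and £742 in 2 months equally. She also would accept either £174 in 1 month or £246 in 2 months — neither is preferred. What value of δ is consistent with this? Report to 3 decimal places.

The second indifference involves only future payoffs, so β cancels: β·δ^1·174 = β·δ^2·246, giving δ = 174/246 = 0.70732.

δ ≈ 0.707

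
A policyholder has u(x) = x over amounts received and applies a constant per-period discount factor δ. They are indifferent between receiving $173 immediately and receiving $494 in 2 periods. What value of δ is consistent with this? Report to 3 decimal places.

Indifference means u(173) = δ^2 · u(494), so δ^2 = u(173)/u(494).
With u(x) = x: δ^2 = 173/494 = 0.35020.
Hence δ = (0.35020)^(1/2) = 0.59178.

δ ≈ 0.592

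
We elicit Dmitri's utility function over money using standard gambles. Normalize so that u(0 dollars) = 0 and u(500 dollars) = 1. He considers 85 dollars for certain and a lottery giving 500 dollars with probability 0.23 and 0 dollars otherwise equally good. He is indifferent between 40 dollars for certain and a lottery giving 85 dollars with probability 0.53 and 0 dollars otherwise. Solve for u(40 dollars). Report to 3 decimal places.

0.122

The first gamble pins u(85 dollars): it must equal 0.23·1 + 0.77·0 = 0.23.
The second indifference gives u(40 dollars) = 0.53·u(85 dollars) + 0.47·u(0 dollars) = 0.53·0.23 + 0.47·0.00 = 0.1219.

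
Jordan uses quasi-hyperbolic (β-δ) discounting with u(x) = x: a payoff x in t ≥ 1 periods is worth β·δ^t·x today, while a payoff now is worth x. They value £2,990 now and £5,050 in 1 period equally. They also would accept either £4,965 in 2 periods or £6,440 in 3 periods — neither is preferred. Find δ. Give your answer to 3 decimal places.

From the later pair, β·δ^2·4965 = β·δ^3·6440; dividing through, δ = 4965/6440 = 0.77096.

δ ≈ 0.771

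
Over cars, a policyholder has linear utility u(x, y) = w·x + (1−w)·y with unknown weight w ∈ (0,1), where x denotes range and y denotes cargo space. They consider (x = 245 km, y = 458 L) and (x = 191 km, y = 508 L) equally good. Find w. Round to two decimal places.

Equating utilities: w·245 + (1−w)·458 = w·191 + (1−w)·508.
w·(245−191) = (1−w)·(508−458), i.e. w·54 = (1−w)·50.
Hence w = 50/(54+50) = 50/104 = 0.48.

w = 0.48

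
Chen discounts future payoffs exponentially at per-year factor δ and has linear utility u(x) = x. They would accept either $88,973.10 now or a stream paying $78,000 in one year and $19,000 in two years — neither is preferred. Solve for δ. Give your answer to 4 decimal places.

δ ≈ 0.9300

The stream is worth 78000δ + 19000δ² today, so 78000δ + 19000δ² = 88973.10.
So 19000δ² + 78000δ − 88973.10 = 0.
By the quadratic formula (taking the positive root), δ = (−78000 + √12845955600.00) / 38000 ≈ 0.9300.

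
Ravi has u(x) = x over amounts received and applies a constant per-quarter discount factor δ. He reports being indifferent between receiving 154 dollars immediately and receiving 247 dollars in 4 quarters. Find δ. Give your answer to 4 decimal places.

δ ≈ 0.8886

The payoff in 4 quarters is discounted by δ^4, so u(154) = δ^4·u(247) and δ^4 = u(154)/u(247).
With u(x) = x: δ^4 = 154/247 = 0.62348.
Hence δ = (0.62348)^(1/4) = 0.888599.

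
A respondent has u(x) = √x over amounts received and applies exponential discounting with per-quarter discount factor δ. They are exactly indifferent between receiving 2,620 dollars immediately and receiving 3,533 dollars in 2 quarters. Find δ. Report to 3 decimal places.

δ ≈ 0.928

Equating discounted utilities: u(2620) = δ^2·u(3533) ⇒ δ^2 = u(2620)/u(3533).
Since u(x) = √x, δ^2 = √(2620/3533) = 0.86115.
So δ = 0.86115^(1/2) ≈ 0.928.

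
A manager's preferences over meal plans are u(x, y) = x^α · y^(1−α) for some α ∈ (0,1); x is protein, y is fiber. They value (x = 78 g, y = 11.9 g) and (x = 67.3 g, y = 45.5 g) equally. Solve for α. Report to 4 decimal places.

α ≈ 0.9009

The Cobb–Douglas utilities coincide, so 78^α·11.9^(1−α) = 67.3^α·45.5^(1−α).
Rearrange to (78/67.3)^α = (45.5/11.9)^(1−α) and take logs: α·0.1475486 = (1−α)·1.3411739.
Thus α·(1.4887225) = 1.3411739, so α = 1.3411739/1.4887225 ≈ 0.9009.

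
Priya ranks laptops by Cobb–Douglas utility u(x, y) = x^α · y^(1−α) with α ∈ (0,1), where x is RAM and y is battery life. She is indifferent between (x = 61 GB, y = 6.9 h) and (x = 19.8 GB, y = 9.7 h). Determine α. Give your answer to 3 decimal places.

α ≈ 0.232

Set the two utilities equal: 61^α·6.9^(1−α) = 19.8^α·9.7^(1−α).
Rearrange to (61/19.8)^α = (9.7/6.9)^(1−α) and take logs: α·1.125192 = (1−α)·0.340604.
Thus α·(1.465796) = 0.340604, so α = 0.340604/1.465796 ≈ 0.232.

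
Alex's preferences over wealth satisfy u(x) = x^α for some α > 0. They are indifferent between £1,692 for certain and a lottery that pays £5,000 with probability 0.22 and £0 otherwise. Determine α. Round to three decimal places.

The lottery's expected utility is 0.22·u(5000) + 0.78·u(0) = 0.22·5000^α (since u(0) = 0 for α > 0).
Indifference: 1692^α = 0.22·5000^α, so (1692/5000)^α = 0.22.
α = ln(0.22) / ln(1692/5000) = -1.514128/-1.083527 ≈ 1.397.

α ≈ 1.397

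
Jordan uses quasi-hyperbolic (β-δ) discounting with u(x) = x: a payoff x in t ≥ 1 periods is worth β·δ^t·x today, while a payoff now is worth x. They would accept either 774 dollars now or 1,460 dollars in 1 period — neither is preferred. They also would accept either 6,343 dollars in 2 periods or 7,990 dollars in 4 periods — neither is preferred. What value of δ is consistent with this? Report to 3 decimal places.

Both payoffs in the second observation are in the future, so β drops out: δ^2·6343 = δ^4·7990 ⇒ δ^2 = 6343/7990 = 0.79387, so δ = 0.89099.

δ ≈ 0.891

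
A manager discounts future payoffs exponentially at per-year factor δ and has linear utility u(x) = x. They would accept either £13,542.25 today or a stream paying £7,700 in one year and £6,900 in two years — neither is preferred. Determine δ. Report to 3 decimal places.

δ ≈ 0.950

Equating present values: 13542.25 = 7700δ + 6900δ².
So 6900δ² + 7700δ − 13542.25 = 0.
δ = (−7700 + √(7700² + 4·6900·13542.25)) / (2·6900) = (−7700 + √433056100.00) / 13800 ≈ 0.950.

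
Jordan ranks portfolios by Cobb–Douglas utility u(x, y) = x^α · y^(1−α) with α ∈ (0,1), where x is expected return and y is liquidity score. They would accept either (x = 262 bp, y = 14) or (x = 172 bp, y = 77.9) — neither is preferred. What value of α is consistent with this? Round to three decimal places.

α ≈ 0.803

Indifference: 262^α · 14^(1−α) = 172^α · 77.9^(1−α).
Taking logs: α·ln 262 + (1−α)·ln 14 = α·ln 172 + (1−α)·ln 77.9, i.e. α·0.420850 = (1−α)·1.716369.
With A = 0.420850 and B = 1.716369: α·A = (1−α)·B, so α = B/(A+B) = 1.716369/2.137219 ≈ 0.803.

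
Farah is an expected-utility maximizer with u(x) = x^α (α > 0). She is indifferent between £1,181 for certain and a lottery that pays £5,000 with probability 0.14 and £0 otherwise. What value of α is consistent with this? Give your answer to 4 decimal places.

α ≈ 1.3624

The lottery's expected utility is 0.14·u(5000) + 0.86·u(0) = 0.14·5000^α (since u(0) = 0 for α > 0).
Indifference: 1181^α = 0.14·5000^α, so (1181/5000)^α = 0.14.
α = ln(0.14) / ln(1181/5000) = -1.9661129/-1.4430764 ≈ 1.3624.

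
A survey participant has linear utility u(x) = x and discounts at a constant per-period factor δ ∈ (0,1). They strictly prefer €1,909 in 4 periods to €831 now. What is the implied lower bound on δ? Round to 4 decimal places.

δ > 0.8123

Comparing present values: 831 < δ^4·1909.
Hence δ^4 > 831/1909 = 0.43531, and x ↦ x^(1/4) is increasing on (0,∞).
δ > 0.43531^(1/4) = 0.8123.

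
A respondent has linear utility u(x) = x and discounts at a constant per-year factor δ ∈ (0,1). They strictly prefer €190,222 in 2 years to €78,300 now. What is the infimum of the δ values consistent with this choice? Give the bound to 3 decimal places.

Under u(x) = x this choice says 78300 < δ^2·190222.
Dividing by 190222: δ^2 > 0.41162. Both sides are positive, so the square root keeps the direction.
δ > (78300/190222)^(1/2) ≈ 0.642.

δ > 0.642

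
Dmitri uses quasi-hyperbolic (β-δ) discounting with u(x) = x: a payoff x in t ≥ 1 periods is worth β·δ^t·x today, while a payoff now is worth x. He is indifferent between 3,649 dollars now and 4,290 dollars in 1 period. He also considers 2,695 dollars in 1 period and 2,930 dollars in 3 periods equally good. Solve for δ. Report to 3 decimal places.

Both payoffs in the second observation are in the future, so β drops out: δ^1·2695 = δ^3·2930 ⇒ δ^2 = 2695/2930 = 0.91980, so δ = 0.95906.

δ ≈ 0.959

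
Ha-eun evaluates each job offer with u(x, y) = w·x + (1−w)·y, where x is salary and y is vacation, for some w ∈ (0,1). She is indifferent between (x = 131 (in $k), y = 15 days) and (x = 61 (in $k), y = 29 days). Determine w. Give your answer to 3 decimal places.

w = 0.167

Equating utilities: w·131 + (1−w)·15 = w·61 + (1−w)·29.
Rearranging, 70·w − 14·(1−w) = 0.
Hence w = 14/(70+14) = 14/84 = 0.167.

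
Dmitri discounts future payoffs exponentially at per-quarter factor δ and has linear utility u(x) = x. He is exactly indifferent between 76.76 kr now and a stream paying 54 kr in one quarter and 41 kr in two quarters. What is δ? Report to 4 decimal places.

δ ≈ 0.8600

Present value of the stream is 54·δ + 41·δ². Indifference gives 54δ + 41δ² = 76.76.
So 41δ² + 54δ − 76.76 = 0.
By the quadratic formula (taking the positive root), δ = (−54 + √15504.64) / 82 ≈ 0.8600.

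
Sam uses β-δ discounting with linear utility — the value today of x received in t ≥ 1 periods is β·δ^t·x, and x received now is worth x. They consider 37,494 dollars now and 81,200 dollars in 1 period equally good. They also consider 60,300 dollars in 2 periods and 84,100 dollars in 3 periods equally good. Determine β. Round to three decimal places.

β ≈ 0.644

Both payoffs in the second observation are in the future, so β drops out: δ^2·60300 = δ^3·84100 ⇒ δ = 60300/84100 = 0.71700.
Substituting δ into 37494 = β·δ·81200: β = 37494/(58220.690) ≈ 0.644.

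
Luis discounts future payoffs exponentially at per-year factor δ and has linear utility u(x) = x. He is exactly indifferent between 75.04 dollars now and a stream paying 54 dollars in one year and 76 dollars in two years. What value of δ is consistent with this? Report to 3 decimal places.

δ ≈ 0.700

The stream is worth 54δ + 76δ² today, so 54δ + 76δ² = 75.04.
That is, 76δ² + 54δ − 75.04 = 0, a quadratic in δ.
By the quadratic formula (taking the positive root), δ = (−54 + √25728.16) / 152 ≈ 0.700.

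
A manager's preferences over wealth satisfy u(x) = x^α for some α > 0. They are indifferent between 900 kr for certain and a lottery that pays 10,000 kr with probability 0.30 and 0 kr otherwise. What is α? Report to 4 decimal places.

α ≈ 0.5000

Since u(0) = 0, the lottery's EU is 0.30·10000^α.
Equating: 900^α = 0.30·10000^α, i.e. 0.0900^α = 0.30.
Take logs: α = ln 0.30 / ln(900/10000) ≈ 0.500000.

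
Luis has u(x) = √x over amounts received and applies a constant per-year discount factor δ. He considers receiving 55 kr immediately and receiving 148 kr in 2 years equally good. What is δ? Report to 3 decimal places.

δ ≈ 0.781

The payoff in 2 years is discounted by δ^2, so u(55) = δ^2·u(148) and δ^2 = u(55)/u(148).
Since u(x) = √x, δ^2 = √(55/148) = 0.60961.
Taking the square root: δ = 0.60961^(1/2) ≈ 0.781.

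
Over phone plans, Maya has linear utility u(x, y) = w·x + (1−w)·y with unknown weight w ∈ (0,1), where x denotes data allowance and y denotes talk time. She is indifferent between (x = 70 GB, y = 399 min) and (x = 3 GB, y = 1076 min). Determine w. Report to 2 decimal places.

Equating utilities: w·70 + (1−w)·399 = w·3 + (1−w)·1076.
Rearranging, 67·w − 677·(1−w) = 0.
So w/(1−w) = 677/67 = 10.1045, giving w = 677/(67+677) = 0.91.

w = 0.91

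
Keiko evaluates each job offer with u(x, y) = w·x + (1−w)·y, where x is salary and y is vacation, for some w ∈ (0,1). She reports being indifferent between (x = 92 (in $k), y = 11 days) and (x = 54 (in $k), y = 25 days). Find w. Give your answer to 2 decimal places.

w = 0.27

Indifference: w·92 + (1−w)·11 = w·54 + (1−w)·25.
w·(92−54) = (1−w)·(25−11), i.e. w·38 = (1−w)·14.
The marginal rate of substitution is 14/38, so w = 14/(38+14) = 0.27.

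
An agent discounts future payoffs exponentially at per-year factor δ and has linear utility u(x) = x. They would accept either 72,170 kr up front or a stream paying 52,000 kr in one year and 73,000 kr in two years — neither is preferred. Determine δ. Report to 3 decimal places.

Present value of the stream is 52000·δ + 73000·δ². Indifference gives 52000δ + 73000δ² = 72170.
Rearranged: 73000δ² + 52000δ − 72170 = 0.
By the quadratic formula (taking the positive root), δ = (−52000 + √23777640000.00) / 146000 ≈ 0.700.

δ ≈ 0.700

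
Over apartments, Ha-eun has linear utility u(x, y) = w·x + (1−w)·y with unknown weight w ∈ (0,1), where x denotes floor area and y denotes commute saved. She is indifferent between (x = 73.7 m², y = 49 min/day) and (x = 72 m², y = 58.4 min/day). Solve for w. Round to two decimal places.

w = 0.85

Equating utilities: w·73.7 + (1−w)·49 = w·72 + (1−w)·58.4.
Rearranging, 1.7·w − 9.4·(1−w) = 0.
Hence w = 9.4/(1.7+9.4) = 9.4/11.1 = 0.85.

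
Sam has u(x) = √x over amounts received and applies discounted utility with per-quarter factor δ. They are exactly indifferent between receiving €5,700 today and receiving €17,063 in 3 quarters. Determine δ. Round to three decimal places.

δ ≈ 0.833

Indifference means u(5700) = δ^3 · u(17063), so δ^3 = u(5700)/u(17063).
With u(x) = √x: δ^3 = √5700/√17063 = √(5700/17063) = 0.57798.
Taking the cube root: δ = 0.57798^(1/3) ≈ 0.833.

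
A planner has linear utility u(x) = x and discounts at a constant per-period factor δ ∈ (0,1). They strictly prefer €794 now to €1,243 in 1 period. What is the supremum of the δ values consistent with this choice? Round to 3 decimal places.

δ < 0.639

The preference means 794 > δ·1243.
So δ < 794/1243 = 0.63878.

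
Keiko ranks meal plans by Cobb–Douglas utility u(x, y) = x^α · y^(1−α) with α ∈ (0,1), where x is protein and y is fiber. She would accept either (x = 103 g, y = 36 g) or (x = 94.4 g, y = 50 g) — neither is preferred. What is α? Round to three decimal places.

α ≈ 0.790

Indifference: 103^α · 36^(1−α) = 94.4^α · 50^(1−α).
Rearrange to (103/94.4)^α = (50/36)^(1−α) and take logs: α·0.087188 = (1−α)·0.328504.
So α/(1−α) = (0.328504)/(0.087188) = 3.767766, and α = 3.767766/4.767766 ≈ 0.790.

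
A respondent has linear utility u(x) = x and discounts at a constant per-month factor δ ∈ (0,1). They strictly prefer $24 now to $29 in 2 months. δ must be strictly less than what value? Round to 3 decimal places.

Comparing present values: 24 > δ^2·29.
So δ^2 < 24/29 = 0.82759; taking the square root of both positive sides preserves the inequality.
δ < 0.82759^(1/2) = 0.910.

δ < 0.910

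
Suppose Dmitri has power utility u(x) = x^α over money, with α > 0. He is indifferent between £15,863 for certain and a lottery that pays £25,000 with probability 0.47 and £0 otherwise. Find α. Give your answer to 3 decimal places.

α ≈ 1.660

EU(lottery) = 0.47·25000^α + 0.53·0 = 0.47·25000^α.
Indifference: 15863^α = 0.47·25000^α, so (15863/25000)^α = 0.47.
α = ln(0.47) / ln(15863/25000) = -0.755023/-0.454886 ≈ 1.660.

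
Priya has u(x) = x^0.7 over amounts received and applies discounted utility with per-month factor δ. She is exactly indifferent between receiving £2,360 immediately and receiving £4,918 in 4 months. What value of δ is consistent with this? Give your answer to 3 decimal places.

δ ≈ 0.879

Indifference means u(2360) = δ^4 · u(4918), so δ^4 = u(2360)/u(4918).
Since u(x) = x^0.7, δ^4 = (2360/4918)^0.7 = 0.47987^0.7 = 0.59812.
Hence δ = (0.59812)^(1/4) = 0.87942.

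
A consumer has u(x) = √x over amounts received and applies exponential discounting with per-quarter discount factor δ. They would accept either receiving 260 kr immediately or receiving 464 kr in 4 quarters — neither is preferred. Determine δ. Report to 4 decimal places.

δ ≈ 0.9302

Indifference means u(260) = δ^4 · u(464), so δ^4 = u(260)/u(464).
Since u(x) = √x, δ^4 = √(260/464) = 0.74856.
Hence δ = (0.74856)^(1/4) = 0.930158.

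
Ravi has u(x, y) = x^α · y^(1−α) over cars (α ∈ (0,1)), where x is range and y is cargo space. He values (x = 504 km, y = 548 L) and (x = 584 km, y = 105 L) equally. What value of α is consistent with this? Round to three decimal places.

Indifference: 504^α · 548^(1−α) = 584^α · 105^(1−α).
Rearrange to (504/584)^α = (105/548)^(1−α) and take logs: α·-0.147325 = (1−α)·-1.652315.
So α/(1−α) = (-1.652315)/(-0.147325) = 11.215442, and α = 11.215442/12.215442 ≈ 0.918.

α ≈ 0.918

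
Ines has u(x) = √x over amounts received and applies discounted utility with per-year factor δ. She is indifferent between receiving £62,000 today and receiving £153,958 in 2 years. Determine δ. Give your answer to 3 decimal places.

The payoff in 2 years is discounted by δ^2, so u(62000) = δ^2·u(153958) and δ^2 = u(62000)/u(153958).
With u(x) = √x: δ^2 = √62000/√153958 = √(62000/153958) = 0.63459.
So δ = 0.63459^(1/2) ≈ 0.797.

δ ≈ 0.797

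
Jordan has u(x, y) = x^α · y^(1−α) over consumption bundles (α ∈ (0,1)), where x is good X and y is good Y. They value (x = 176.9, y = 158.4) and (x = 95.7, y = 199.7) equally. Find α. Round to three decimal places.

α ≈ 0.274

The Cobb–Douglas utilities coincide, so 176.9^α·158.4^(1−α) = 95.7^α·199.7^(1−α).
(176.9/95.7)^α = (199.7/158.4)^(1−α); take logs: α·ln(176.9/95.7) = (1−α)·ln(199.7/158.4), i.e. α·0.614366 = (1−α)·0.231693.
With A = 0.614366 and B = 0.231693: α·A = (1−α)·B, so α = B/(A+B) = 0.231693/0.846059 ≈ 0.274.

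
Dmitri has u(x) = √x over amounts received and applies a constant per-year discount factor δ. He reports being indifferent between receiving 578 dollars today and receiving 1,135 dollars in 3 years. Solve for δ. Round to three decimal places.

δ ≈ 0.894

The payoff in 3 years is discounted by δ^3, so u(578) = δ^3·u(1135) and δ^3 = u(578)/u(1135).
With u(x) = √x: δ^3 = √578/√1135 = √(578/1135) = 0.71362.
Taking the cube root: δ = 0.71362^(1/3) ≈ 0.894.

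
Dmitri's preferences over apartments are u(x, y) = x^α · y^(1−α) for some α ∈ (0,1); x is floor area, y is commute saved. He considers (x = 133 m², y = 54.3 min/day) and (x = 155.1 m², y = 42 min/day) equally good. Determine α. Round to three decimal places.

The Cobb–Douglas utilities coincide, so 133^α·54.3^(1−α) = 155.1^α·42^(1−α).
Taking logs: α·ln 133 + (1−α)·ln 54.3 = α·ln 155.1 + (1−α)·ln 42, i.e. α·-0.153721 = (1−α)·-0.256855.
Thus α·(-0.410576) = -0.256855, so α = -0.256855/-0.410576 ≈ 0.626.

α ≈ 0.626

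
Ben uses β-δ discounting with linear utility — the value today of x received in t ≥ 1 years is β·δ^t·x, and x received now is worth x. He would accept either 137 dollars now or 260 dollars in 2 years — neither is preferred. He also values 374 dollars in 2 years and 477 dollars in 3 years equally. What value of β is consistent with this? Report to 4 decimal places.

Both payoffs in the second observation are in the future, so β drops out: δ^2·374 = δ^3·477 ⇒ δ = 374/477 = 0.78407.
Substituting δ into 137 = β·δ^2·260: β = 137/(159.838) ≈ 0.8571.

β ≈ 0.8571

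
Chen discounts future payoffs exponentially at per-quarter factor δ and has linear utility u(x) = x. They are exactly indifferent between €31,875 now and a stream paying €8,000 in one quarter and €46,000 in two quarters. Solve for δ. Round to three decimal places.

δ ≈ 0.750

Equating present values: 31875 = 8000δ + 46000δ².
Rearranged: 46000δ² + 8000δ − 31875 = 0.
The positive root is δ = [−8000 + √(8000² + 4·46000·31875)] / (2·46000) = (−8000 + 77000.000)/92000 ≈ 0.750.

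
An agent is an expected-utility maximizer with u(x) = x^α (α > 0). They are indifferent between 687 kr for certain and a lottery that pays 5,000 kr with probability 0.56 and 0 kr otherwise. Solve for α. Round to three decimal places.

EU(lottery) = 0.56·5000^α + 0.44·0 = 0.56·5000^α.
Equating: 687^α = 0.56·5000^α, i.e. 0.1374^α = 0.56.
Take logs: α = ln 0.56 / ln(687/5000) ≈ 0.29212.

α ≈ 0.292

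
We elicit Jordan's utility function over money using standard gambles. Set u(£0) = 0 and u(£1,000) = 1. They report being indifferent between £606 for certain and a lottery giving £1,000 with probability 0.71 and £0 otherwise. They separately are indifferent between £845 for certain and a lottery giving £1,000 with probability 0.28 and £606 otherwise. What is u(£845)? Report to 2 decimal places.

0.79

The first gamble pins u(£606): it must equal 0.71·1 + 0.29·0 = 0.71.
Chaining: u(£845) = 0.28·1.00 + 0.72·0.71 = 0.7912.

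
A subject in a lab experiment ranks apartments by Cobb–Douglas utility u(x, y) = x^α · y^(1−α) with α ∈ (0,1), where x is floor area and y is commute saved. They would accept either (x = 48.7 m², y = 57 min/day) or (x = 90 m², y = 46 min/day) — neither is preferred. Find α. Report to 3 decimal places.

α ≈ 0.259

Indifference: 48.7^α · 57^(1−α) = 90^α · 46^(1−α).
Rearrange to (48.7/90)^α = (46/57)^(1−α) and take logs: α·-0.614131 = (1−α)·-0.214410.
With A = -0.614131 and B = -0.214410: α·A = (1−α)·B, so α = B/(A+B) = -0.214410/-0.828541 ≈ 0.259.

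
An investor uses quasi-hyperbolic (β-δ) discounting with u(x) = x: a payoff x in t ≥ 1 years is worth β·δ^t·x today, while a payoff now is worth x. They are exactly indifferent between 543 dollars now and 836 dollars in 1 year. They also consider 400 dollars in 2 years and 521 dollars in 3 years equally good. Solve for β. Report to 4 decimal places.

β ≈ 0.8460

Both payoffs in the second observation are in the future, so β drops out: δ^2·400 = δ^3·521 ⇒ δ = 400/521 = 0.76775.
The first indifference: 543 = β·δ·836, so β = 543/(δ·836) = 543/(0.76775·836) ≈ 0.8460.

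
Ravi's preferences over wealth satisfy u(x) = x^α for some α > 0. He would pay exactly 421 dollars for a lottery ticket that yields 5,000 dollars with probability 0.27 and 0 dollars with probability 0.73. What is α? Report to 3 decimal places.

α ≈ 0.529

Since u(0) = 0, the lottery's EU is 0.27·5000^α.
Setting u(421) equal to that: 421^α = 0.27·5000^α ⇒ (421/5000)^α = 0.27.
α = ln(0.27) / ln(421/5000) = -1.309333/-2.474560 ≈ 0.529.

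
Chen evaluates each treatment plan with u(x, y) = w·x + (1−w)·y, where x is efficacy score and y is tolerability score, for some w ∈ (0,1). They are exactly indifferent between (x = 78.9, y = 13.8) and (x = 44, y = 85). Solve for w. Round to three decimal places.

Equating utilities: w·78.9 + (1−w)·13.8 = w·44 + (1−w)·85.
Rearranging, 34.9·w − 71.2·(1−w) = 0.
The marginal rate of substitution is 71.2/34.9, so w = 71.2/(34.9+71.2) = 0.671.

w = 0.671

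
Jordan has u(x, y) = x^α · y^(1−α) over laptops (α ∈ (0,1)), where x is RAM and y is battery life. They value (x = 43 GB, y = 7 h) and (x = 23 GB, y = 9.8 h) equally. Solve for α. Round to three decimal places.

Set the two utilities equal: 43^α·7^(1−α) = 23^α·9.8^(1−α).
Rearrange to (43/23)^α = (9.8/7)^(1−α) and take logs: α·0.625706 = (1−α)·0.336472.
With A = 0.625706 and B = 0.336472: α·A = (1−α)·B, so α = B/(A+B) = 0.336472/0.962178 ≈ 0.350.

α ≈ 0.350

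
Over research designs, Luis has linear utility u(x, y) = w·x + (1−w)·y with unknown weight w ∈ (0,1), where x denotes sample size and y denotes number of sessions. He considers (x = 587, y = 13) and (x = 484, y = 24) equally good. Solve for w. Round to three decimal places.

w = 0.096

u(587,13) = u(484,24) means w·587 + (1−w)·13 = w·484 + (1−w)·24.
Collecting terms: w·103 = (1−w)·11.
Hence w = 11/(103+11) = 11/114 = 0.096.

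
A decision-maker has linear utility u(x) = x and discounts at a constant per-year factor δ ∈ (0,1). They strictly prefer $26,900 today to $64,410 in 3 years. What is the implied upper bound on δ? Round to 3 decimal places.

δ < 0.747

The preference means 26900 > δ^3·64410.
So δ^3 < 26900/64410 = 0.41764; taking the cube root of both positive sides preserves the inequality.
δ < 0.41764^(1/3) = 0.747.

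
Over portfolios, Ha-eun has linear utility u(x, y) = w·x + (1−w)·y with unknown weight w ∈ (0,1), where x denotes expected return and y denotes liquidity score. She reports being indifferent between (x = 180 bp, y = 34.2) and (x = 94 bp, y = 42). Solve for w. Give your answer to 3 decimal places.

u(180,34.2) = u(94,42) means w·180 + (1−w)·34.2 = w·94 + (1−w)·42.
w·(180−94) = (1−w)·(42−34.2), i.e. w·86 = (1−w)·7.8.
Hence w = 7.8/(86+7.8) = 7.8/93.8 = 0.083.

w = 0.083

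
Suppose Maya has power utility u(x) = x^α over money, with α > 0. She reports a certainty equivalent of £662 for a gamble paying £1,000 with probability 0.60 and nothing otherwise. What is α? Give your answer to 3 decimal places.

The lottery's expected utility is 0.60·u(1000) + 0.40·u(0) = 0.60·1000^α (since u(0) = 0 for α > 0).
Indifference: 662^α = 0.60·1000^α, so (662/1000)^α = 0.60.
Taking logs: α·ln(662/1000) = ln(0.60), so α = -0.510826 / -0.412490 ≈ 1.238.

α ≈ 1.238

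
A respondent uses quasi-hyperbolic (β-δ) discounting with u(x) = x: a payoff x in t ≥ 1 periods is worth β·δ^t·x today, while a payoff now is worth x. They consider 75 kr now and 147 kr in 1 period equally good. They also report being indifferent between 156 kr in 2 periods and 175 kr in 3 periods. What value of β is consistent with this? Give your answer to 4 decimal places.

β ≈ 0.5723

The second indifference involves only future payoffs, so β cancels: β·δ^2·156 = β·δ^3·175, giving δ = 156/175 = 0.89143.
Substituting δ into 75 = β·δ·147: β = 75/(131.040) ≈ 0.5723.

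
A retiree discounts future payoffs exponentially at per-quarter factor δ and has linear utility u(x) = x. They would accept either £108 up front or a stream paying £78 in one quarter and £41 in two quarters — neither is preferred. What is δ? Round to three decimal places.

δ ≈ 0.930

The stream is worth 78δ + 41δ² today, so 78δ + 41δ² = 108.
Rearranged: 41δ² + 78δ − 108 = 0.
By the quadratic formula (taking the positive root), δ = (−78 + √23796.00) / 82 ≈ 0.930.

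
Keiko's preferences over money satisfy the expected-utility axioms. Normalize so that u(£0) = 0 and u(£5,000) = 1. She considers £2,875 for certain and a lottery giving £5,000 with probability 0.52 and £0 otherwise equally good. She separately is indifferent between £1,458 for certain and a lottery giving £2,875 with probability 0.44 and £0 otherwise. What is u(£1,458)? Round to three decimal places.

0.229

First, u(£2,875) = 0.52·u(£5,000) + 0.48·u(£0) = 0.52.
Chaining: u(£1,458) = 0.44·0.52 + 0.56·0.00 = 0.2288.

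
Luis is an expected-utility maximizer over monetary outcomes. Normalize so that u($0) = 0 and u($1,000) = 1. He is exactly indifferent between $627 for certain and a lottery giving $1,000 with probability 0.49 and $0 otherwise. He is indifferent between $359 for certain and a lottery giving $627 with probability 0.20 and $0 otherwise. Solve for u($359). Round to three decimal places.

0.098

The first gamble pins u($627): it must equal 0.49·1 + 0.51·0 = 0.49.
Chaining: u($359) = 0.20·0.49 + 0.80·0.00 = 0.0980.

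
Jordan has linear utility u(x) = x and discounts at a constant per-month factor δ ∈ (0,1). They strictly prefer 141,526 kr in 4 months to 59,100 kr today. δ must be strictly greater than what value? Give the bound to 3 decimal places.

Under u(x) = x this choice says 59100 < δ^4·141526.
So δ^4 > 59100/141526 = 0.41759; taking the 4th root of both positive sides preserves the inequality.
δ > (59100/141526)^(1/4) ≈ 0.804.

δ > 0.804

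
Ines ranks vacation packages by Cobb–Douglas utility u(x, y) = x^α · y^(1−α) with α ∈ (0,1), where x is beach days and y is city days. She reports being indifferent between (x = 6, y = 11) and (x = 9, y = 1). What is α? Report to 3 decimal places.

The Cobb–Douglas utilities coincide, so 6^α·11^(1−α) = 9^α·1^(1−α).
Rearrange to (6/9)^α = (1/11)^(1−α) and take logs: α·-0.405465 = (1−α)·-2.397895.
Thus α·(-2.803360) = -2.397895, so α = -2.397895/-2.803360 ≈ 0.855.

α ≈ 0.855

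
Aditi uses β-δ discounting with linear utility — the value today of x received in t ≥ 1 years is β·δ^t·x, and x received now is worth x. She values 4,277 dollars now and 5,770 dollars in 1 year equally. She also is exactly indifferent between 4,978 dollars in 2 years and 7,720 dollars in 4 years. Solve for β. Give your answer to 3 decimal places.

β ≈ 0.923

From the later pair, β·δ^2·4978 = β·δ^4·7720; dividing through, δ^2 = 4978/7720 = 0.64482, so δ = 0.80301.
Substituting δ into 4277 = β·δ·5770: β = 4277/(4633.345) ≈ 0.923.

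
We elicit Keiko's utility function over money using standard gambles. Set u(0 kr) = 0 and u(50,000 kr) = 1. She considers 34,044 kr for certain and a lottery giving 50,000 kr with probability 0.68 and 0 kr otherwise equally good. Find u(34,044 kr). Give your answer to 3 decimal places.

0.680

u(34,044 kr) equals the lottery's expected utility: 0.68·1 + 0.32·0 = 0.68.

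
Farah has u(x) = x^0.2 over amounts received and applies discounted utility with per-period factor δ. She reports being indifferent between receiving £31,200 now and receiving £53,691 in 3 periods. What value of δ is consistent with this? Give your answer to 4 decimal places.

The payoff in 3 periods is discounted by δ^3, so u(31200) = δ^3·u(53691) and δ^3 = u(31200)/u(53691).
With u(x) = x^0.2: δ^3 = 31200^0.2/53691^0.2 = (31200/53691)^0.2 = 0.89712.
Taking the cube root: δ = 0.89712^(1/3) ≈ 0.9645.

δ ≈ 0.9645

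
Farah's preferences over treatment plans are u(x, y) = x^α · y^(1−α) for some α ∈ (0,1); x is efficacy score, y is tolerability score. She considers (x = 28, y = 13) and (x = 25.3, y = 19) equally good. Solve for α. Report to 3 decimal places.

Set the two utilities equal: 28^α·13^(1−α) = 25.3^α·19^(1−α).
Rearrange to (28/25.3)^α = (19/13)^(1−α) and take logs: α·0.101400 = (1−α)·0.379490.
So α/(1−α) = (0.379490)/(0.101400) = 3.742505, and α = 3.742505/4.742505 ≈ 0.789.

α ≈ 0.789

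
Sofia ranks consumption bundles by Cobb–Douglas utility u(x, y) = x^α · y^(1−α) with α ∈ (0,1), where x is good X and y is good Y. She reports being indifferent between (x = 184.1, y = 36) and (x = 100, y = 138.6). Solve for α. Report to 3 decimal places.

α ≈ 0.688

Set the two utilities equal: 184.1^α·36^(1−α) = 100^α·138.6^(1−α).
Rearrange to (184.1/100)^α = (138.6/36)^(1−α) and take logs: α·0.610309 = (1−α)·1.348073.
Thus α·(1.958382) = 1.348073, so α = 1.348073/1.958382 ≈ 0.688.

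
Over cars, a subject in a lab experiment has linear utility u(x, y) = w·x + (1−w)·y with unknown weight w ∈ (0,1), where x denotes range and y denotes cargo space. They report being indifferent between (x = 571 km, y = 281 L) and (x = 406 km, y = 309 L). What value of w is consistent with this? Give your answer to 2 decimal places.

Indifference: w·571 + (1−w)·281 = w·406 + (1−w)·309.
w·(571−406) = (1−w)·(309−281), i.e. w·165 = (1−w)·28.
Hence w = 28/(165+28) = 28/193 = 0.15.

w = 0.15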